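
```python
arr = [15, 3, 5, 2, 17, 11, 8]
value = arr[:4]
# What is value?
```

arr has length 7. The slice arr[:4] selects indices [0, 1, 2, 3] (0->15, 1->3, 2->5, 3->2), giving [15, 3, 5, 2].

[15, 3, 5, 2]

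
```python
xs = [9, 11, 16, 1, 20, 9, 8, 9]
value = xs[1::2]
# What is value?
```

xs has length 8. The slice xs[1::2] selects indices [1, 3, 5, 7] (1->11, 3->1, 5->9, 7->9), giving [11, 1, 9, 9].

[11, 1, 9, 9]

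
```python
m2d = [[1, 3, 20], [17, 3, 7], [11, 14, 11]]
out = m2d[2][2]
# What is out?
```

m2d[2] = [11, 14, 11]. Taking column 2 of that row yields 11.

11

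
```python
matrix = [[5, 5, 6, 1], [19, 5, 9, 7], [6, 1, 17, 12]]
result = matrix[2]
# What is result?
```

matrix has 3 rows. Row 2 is [6, 1, 17, 12].

[6, 1, 17, 12]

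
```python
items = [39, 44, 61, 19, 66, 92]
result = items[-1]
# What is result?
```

items has length 6. Negative index -1 maps to positive index 6 + (-1) = 5. items[5] = 92.

92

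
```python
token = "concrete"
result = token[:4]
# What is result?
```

token has length 8. The slice token[:4] selects indices [0, 1, 2, 3] (0->'c', 1->'o', 2->'n', 3->'c'), giving 'conc'.

'conc'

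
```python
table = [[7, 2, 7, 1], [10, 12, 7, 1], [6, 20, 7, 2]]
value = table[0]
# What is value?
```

table has 3 rows. Row 0 is [7, 2, 7, 1].

[7, 2, 7, 1]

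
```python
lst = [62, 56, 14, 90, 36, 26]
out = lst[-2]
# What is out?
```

lst has length 6. Negative index -2 maps to positive index 6 + (-2) = 4. lst[4] = 36.

36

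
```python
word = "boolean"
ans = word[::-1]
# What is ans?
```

word has length 7. The slice word[::-1] selects indices [6, 5, 4, 3, 2, 1, 0] (6->'n', 5->'a', 4->'e', 3->'l', 2->'o', 1->'o', 0->'b'), giving 'naeloob'.

'naeloob'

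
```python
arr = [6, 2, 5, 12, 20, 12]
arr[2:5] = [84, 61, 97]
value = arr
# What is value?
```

arr starts as [6, 2, 5, 12, 20, 12] (length 6). The slice arr[2:5] covers indices [2, 3, 4] with values [5, 12, 20]. Replacing that slice with [84, 61, 97] (same length) produces [6, 2, 84, 61, 97, 12].

[6, 2, 84, 61, 97, 12]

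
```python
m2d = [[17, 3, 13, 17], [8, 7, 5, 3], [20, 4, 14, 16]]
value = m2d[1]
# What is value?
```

m2d has 3 rows. Row 1 is [8, 7, 5, 3].

[8, 7, 5, 3]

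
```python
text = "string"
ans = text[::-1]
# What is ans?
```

text has length 6. The slice text[::-1] selects indices [5, 4, 3, 2, 1, 0] (5->'g', 4->'n', 3->'i', 2->'r', 1->'t', 0->'s'), giving 'gnirts'.

'gnirts'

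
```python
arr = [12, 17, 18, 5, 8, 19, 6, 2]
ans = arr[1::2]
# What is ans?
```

arr has length 8. The slice arr[1::2] selects indices [1, 3, 5, 7] (1->17, 3->5, 5->19, 7->2), giving [17, 5, 19, 2].

[17, 5, 19, 2]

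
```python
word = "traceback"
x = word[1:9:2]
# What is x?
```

word has length 9. The slice word[1:9:2] selects indices [1, 3, 5, 7] (1->'r', 3->'c', 5->'b', 7->'c'), giving 'rcbc'.

'rcbc'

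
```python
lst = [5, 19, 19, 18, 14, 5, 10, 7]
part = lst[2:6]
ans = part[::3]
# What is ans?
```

lst has length 8. The slice lst[2:6] selects indices [2, 3, 4, 5] (2->19, 3->18, 4->14, 5->5), giving [19, 18, 14, 5]. So part = [19, 18, 14, 5]. part has length 4. The slice part[::3] selects indices [0, 3] (0->19, 3->5), giving [19, 5].

[19, 5]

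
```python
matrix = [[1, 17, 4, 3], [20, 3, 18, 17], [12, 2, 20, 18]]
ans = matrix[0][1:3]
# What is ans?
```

matrix[0] = [1, 17, 4, 3]. matrix[0] has length 4. The slice matrix[0][1:3] selects indices [1, 2] (1->17, 2->4), giving [17, 4].

[17, 4]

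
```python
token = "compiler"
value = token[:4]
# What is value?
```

token has length 8. The slice token[:4] selects indices [0, 1, 2, 3] (0->'c', 1->'o', 2->'m', 3->'p'), giving 'comp'.

'comp'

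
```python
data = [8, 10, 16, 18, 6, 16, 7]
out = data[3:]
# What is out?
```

data has length 7. The slice data[3:] selects indices [3, 4, 5, 6] (3->18, 4->6, 5->16, 6->7), giving [18, 6, 16, 7].

[18, 6, 16, 7]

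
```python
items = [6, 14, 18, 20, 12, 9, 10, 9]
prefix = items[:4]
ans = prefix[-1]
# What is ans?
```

items has length 8. The slice items[:4] selects indices [0, 1, 2, 3] (0->6, 1->14, 2->18, 3->20), giving [6, 14, 18, 20]. So prefix = [6, 14, 18, 20]. Then prefix[-1] = 20.

20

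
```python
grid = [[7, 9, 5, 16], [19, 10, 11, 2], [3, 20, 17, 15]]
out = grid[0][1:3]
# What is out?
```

grid[0] = [7, 9, 5, 16]. grid[0] has length 4. The slice grid[0][1:3] selects indices [1, 2] (1->9, 2->5), giving [9, 5].

[9, 5]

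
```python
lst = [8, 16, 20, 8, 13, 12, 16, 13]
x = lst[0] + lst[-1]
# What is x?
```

lst has length 8. lst[0] = 8.
lst has length 8. Negative index -1 maps to positive index 8 + (-1) = 7. lst[7] = 13.
Sum: 8 + 13 = 21.

21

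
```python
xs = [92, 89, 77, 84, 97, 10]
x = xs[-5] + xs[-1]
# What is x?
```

xs has length 6. Negative index -5 maps to positive index 6 + (-5) = 1. xs[1] = 89.
xs has length 6. Negative index -1 maps to positive index 6 + (-1) = 5. xs[5] = 10.
Sum: 89 + 10 = 99.

99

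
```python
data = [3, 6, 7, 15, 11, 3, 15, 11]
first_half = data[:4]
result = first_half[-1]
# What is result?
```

data has length 8. The slice data[:4] selects indices [0, 1, 2, 3] (0->3, 1->6, 2->7, 3->15), giving [3, 6, 7, 15]. So first_half = [3, 6, 7, 15]. Then first_half[-1] = 15.

15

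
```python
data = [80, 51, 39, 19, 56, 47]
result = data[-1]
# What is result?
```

data has length 6. Negative index -1 maps to positive index 6 + (-1) = 5. data[5] = 47.

47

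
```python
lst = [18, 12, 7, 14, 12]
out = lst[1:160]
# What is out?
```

lst has length 5. The slice lst[1:160] selects indices [1, 2, 3, 4] (1->12, 2->7, 3->14, 4->12), giving [12, 7, 14, 12].

[12, 7, 14, 12]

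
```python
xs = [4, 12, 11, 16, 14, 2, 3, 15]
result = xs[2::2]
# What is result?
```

xs has length 8. The slice xs[2::2] selects indices [2, 4, 6] (2->11, 4->14, 6->3), giving [11, 14, 3].

[11, 14, 3]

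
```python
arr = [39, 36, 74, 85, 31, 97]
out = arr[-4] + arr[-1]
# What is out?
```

arr has length 6. Negative index -4 maps to positive index 6 + (-4) = 2. arr[2] = 74.
arr has length 6. Negative index -1 maps to positive index 6 + (-1) = 5. arr[5] = 97.
Sum: 74 + 97 = 171.

171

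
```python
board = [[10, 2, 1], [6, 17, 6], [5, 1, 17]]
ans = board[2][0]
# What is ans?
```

board[2] = [5, 1, 17]. Taking column 0 of that row yields 5.

5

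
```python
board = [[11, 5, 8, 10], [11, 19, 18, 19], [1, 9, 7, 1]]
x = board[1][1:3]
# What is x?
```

board[1] = [11, 19, 18, 19]. board[1] has length 4. The slice board[1][1:3] selects indices [1, 2] (1->19, 2->18), giving [19, 18].

[19, 18]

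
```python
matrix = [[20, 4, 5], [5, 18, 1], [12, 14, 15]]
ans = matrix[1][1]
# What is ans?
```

matrix[1] = [5, 18, 1]. Taking column 1 of that row yields 18.

18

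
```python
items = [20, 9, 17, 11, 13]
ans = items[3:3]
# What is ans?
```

items has length 5. The slice items[3:3] resolves to an empty index range, so the result is [].

[]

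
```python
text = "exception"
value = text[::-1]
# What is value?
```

text has length 9. The slice text[::-1] selects indices [8, 7, 6, 5, 4, 3, 2, 1, 0] (8->'n', 7->'o', 6->'i', 5->'t', 4->'p', 3->'e', 2->'c', 1->'x', 0->'e'), giving 'noitpecxe'.

'noitpecxe'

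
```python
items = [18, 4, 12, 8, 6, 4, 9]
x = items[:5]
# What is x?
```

items has length 7. The slice items[:5] selects indices [0, 1, 2, 3, 4] (0->18, 1->4, 2->12, 3->8, 4->6), giving [18, 4, 12, 8, 6].

[18, 4, 12, 8, 6]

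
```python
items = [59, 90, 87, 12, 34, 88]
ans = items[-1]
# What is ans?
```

items has length 6. Negative index -1 maps to positive index 6 + (-1) = 5. items[5] = 88.

88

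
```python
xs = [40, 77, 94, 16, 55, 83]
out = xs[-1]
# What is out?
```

xs has length 6. Negative index -1 maps to positive index 6 + (-1) = 5. xs[5] = 83.

83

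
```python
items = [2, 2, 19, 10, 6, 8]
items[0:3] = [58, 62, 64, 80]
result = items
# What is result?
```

items starts as [2, 2, 19, 10, 6, 8] (length 6). The slice items[0:3] covers indices [0, 1, 2] with values [2, 2, 19]. Replacing that slice with [58, 62, 64, 80] (different length) produces [58, 62, 64, 80, 10, 6, 8].

[58, 62, 64, 80, 10, 6, 8]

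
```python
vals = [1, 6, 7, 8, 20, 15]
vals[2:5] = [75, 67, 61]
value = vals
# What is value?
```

vals starts as [1, 6, 7, 8, 20, 15] (length 6). The slice vals[2:5] covers indices [2, 3, 4] with values [7, 8, 20]. Replacing that slice with [75, 67, 61] (same length) produces [1, 6, 75, 67, 61, 15].

[1, 6, 75, 67, 61, 15]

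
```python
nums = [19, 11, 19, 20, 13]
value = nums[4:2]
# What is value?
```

nums has length 5. The slice nums[4:2] resolves to an empty index range, so the result is [].

[]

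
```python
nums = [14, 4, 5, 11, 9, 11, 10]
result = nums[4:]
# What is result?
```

nums has length 7. The slice nums[4:] selects indices [4, 5, 6] (4->9, 5->11, 6->10), giving [9, 11, 10].

[9, 11, 10]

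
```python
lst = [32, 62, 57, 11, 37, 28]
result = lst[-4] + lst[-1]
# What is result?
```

lst has length 6. Negative index -4 maps to positive index 6 + (-4) = 2. lst[2] = 57.
lst has length 6. Negative index -1 maps to positive index 6 + (-1) = 5. lst[5] = 28.
Sum: 57 + 28 = 85.

85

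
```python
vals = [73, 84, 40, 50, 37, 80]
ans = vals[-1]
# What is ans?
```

vals has length 6. Negative index -1 maps to positive index 6 + (-1) = 5. vals[5] = 80.

80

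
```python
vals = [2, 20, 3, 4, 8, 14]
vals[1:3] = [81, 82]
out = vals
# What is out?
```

vals starts as [2, 20, 3, 4, 8, 14] (length 6). The slice vals[1:3] covers indices [1, 2] with values [20, 3]. Replacing that slice with [81, 82] (same length) produces [2, 81, 82, 4, 8, 14].

[2, 81, 82, 4, 8, 14]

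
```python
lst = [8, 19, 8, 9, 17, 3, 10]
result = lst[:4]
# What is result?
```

lst has length 7. The slice lst[:4] selects indices [0, 1, 2, 3] (0->8, 1->19, 2->8, 3->9), giving [8, 19, 8, 9].

[8, 19, 8, 9]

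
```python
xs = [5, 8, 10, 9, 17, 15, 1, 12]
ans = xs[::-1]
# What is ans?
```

xs has length 8. The slice xs[::-1] selects indices [7, 6, 5, 4, 3, 2, 1, 0] (7->12, 6->1, 5->15, 4->17, 3->9, 2->10, 1->8, 0->5), giving [12, 1, 15, 17, 9, 10, 8, 5].

[12, 1, 15, 17, 9, 10, 8, 5]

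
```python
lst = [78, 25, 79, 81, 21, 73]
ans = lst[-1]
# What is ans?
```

lst has length 6. Negative index -1 maps to positive index 6 + (-1) = 5. lst[5] = 73.

73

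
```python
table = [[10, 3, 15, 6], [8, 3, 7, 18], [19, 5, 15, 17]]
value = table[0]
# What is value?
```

table has 3 rows. Row 0 is [10, 3, 15, 6].

[10, 3, 15, 6]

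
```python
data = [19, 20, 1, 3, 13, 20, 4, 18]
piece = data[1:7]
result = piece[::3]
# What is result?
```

data has length 8. The slice data[1:7] selects indices [1, 2, 3, 4, 5, 6] (1->20, 2->1, 3->3, 4->13, 5->20, 6->4), giving [20, 1, 3, 13, 20, 4]. So piece = [20, 1, 3, 13, 20, 4]. piece has length 6. The slice piece[::3] selects indices [0, 3] (0->20, 3->13), giving [20, 13].

[20, 13]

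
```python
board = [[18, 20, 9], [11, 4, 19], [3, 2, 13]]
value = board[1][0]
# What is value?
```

board[1] = [11, 4, 19]. Taking column 0 of that row yields 11.

11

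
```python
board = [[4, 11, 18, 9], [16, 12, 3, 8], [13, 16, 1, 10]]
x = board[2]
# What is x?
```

board has 3 rows. Row 2 is [13, 16, 1, 10].

[13, 16, 1, 10]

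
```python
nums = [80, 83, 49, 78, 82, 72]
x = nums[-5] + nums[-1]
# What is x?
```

nums has length 6. Negative index -5 maps to positive index 6 + (-5) = 1. nums[1] = 83.
nums has length 6. Negative index -1 maps to positive index 6 + (-1) = 5. nums[5] = 72.
Sum: 83 + 72 = 155.

155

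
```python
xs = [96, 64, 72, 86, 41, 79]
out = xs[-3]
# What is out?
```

xs has length 6. Negative index -3 maps to positive index 6 + (-3) = 3. xs[3] = 86.

86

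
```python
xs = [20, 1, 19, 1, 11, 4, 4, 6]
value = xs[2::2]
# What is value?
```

xs has length 8. The slice xs[2::2] selects indices [2, 4, 6] (2->19, 4->11, 6->4), giving [19, 11, 4].

[19, 11, 4]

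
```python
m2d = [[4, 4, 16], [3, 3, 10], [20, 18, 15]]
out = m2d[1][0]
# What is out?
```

m2d[1] = [3, 3, 10]. Taking column 0 of that row yields 3.

3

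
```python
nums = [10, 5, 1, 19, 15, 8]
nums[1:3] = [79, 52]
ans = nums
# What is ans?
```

nums starts as [10, 5, 1, 19, 15, 8] (length 6). The slice nums[1:3] covers indices [1, 2] with values [5, 1]. Replacing that slice with [79, 52] (same length) produces [10, 79, 52, 19, 15, 8].

[10, 79, 52, 19, 15, 8]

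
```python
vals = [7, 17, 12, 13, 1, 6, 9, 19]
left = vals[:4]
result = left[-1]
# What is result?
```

vals has length 8. The slice vals[:4] selects indices [0, 1, 2, 3] (0->7, 1->17, 2->12, 3->13), giving [7, 17, 12, 13]. So left = [7, 17, 12, 13]. Then left[-1] = 13.

13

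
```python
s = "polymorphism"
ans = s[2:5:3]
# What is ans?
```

s has length 12. The slice s[2:5:3] selects indices [2] (2->'l'), giving 'l'.

'l'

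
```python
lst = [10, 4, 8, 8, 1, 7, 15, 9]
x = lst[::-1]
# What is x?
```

lst has length 8. The slice lst[::-1] selects indices [7, 6, 5, 4, 3, 2, 1, 0] (7->9, 6->15, 5->7, 4->1, 3->8, 2->8, 1->4, 0->10), giving [9, 15, 7, 1, 8, 8, 4, 10].

[9, 15, 7, 1, 8, 8, 4, 10]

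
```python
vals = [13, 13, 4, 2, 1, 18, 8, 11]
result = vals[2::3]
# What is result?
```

vals has length 8. The slice vals[2::3] selects indices [2, 5] (2->4, 5->18), giving [4, 18].

[4, 18]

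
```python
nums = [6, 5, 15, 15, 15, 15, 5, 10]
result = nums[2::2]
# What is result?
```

nums has length 8. The slice nums[2::2] selects indices [2, 4, 6] (2->15, 4->15, 6->5), giving [15, 15, 5].

[15, 15, 5]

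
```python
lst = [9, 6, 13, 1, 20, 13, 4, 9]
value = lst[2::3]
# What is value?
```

lst has length 8. The slice lst[2::3] selects indices [2, 5] (2->13, 5->13), giving [13, 13].

[13, 13]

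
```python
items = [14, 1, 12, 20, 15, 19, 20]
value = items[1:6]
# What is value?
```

items has length 7. The slice items[1:6] selects indices [1, 2, 3, 4, 5] (1->1, 2->12, 3->20, 4->15, 5->19), giving [1, 12, 20, 15, 19].

[1, 12, 20, 15, 19]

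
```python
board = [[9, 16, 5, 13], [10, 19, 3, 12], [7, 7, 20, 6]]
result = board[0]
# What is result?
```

board has 3 rows. Row 0 is [9, 16, 5, 13].

[9, 16, 5, 13]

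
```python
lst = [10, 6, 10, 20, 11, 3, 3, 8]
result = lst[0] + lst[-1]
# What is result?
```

lst has length 8. lst[0] = 10.
lst has length 8. Negative index -1 maps to positive index 8 + (-1) = 7. lst[7] = 8.
Sum: 10 + 8 = 18.

18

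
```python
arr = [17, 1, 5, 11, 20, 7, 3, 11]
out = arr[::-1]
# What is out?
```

arr has length 8. The slice arr[::-1] selects indices [7, 6, 5, 4, 3, 2, 1, 0] (7->11, 6->3, 5->7, 4->20, 3->11, 2->5, 1->1, 0->17), giving [11, 3, 7, 20, 11, 5, 1, 17].

[11, 3, 7, 20, 11, 5, 1, 17]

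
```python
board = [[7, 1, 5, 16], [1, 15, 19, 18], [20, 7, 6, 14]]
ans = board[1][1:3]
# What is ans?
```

board[1] = [1, 15, 19, 18]. board[1] has length 4. The slice board[1][1:3] selects indices [1, 2] (1->15, 2->19), giving [15, 19].

[15, 19]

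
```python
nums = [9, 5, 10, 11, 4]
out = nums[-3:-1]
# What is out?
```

nums has length 5. The slice nums[-3:-1] selects indices [2, 3] (2->10, 3->11), giving [10, 11].

[10, 11]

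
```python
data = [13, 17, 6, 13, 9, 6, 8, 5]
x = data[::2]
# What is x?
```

data has length 8. The slice data[::2] selects indices [0, 2, 4, 6] (0->13, 2->6, 4->9, 6->8), giving [13, 6, 9, 8].

[13, 6, 9, 8]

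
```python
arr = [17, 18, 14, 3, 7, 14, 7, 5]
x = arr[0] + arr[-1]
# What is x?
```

arr has length 8. arr[0] = 17.
arr has length 8. Negative index -1 maps to positive index 8 + (-1) = 7. arr[7] = 5.
Sum: 17 + 5 = 22.

22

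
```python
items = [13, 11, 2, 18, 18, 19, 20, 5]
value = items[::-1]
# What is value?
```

items has length 8. The slice items[::-1] selects indices [7, 6, 5, 4, 3, 2, 1, 0] (7->5, 6->20, 5->19, 4->18, 3->18, 2->2, 1->11, 0->13), giving [5, 20, 19, 18, 18, 2, 11, 13].

[5, 20, 19, 18, 18, 2, 11, 13]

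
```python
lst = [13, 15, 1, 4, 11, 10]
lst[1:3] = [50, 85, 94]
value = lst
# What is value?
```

lst starts as [13, 15, 1, 4, 11, 10] (length 6). The slice lst[1:3] covers indices [1, 2] with values [15, 1]. Replacing that slice with [50, 85, 94] (different length) produces [13, 50, 85, 94, 4, 11, 10].

[13, 50, 85, 94, 4, 11, 10]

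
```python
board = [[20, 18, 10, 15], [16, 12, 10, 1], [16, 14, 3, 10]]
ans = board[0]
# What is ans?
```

board has 3 rows. Row 0 is [20, 18, 10, 15].

[20, 18, 10, 15]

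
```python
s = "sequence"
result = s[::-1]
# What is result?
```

s has length 8. The slice s[::-1] selects indices [7, 6, 5, 4, 3, 2, 1, 0] (7->'e', 6->'c', 5->'n', 4->'e', 3->'u', 2->'q', 1->'e', 0->'s'), giving 'ecneuqes'.

'ecneuqes'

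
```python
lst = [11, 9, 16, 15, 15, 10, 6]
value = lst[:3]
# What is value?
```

lst has length 7. The slice lst[:3] selects indices [0, 1, 2] (0->11, 1->9, 2->16), giving [11, 9, 16].

[11, 9, 16]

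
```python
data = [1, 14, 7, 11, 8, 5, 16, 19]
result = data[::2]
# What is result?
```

data has length 8. The slice data[::2] selects indices [0, 2, 4, 6] (0->1, 2->7, 4->8, 6->16), giving [1, 7, 8, 16].

[1, 7, 8, 16]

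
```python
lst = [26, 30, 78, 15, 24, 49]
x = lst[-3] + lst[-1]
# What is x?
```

lst has length 6. Negative index -3 maps to positive index 6 + (-3) = 3. lst[3] = 15.
lst has length 6. Negative index -1 maps to positive index 6 + (-1) = 5. lst[5] = 49.
Sum: 15 + 49 = 64.

64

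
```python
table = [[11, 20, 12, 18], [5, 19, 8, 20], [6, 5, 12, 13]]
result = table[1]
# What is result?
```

table has 3 rows. Row 1 is [5, 19, 8, 20].

[5, 19, 8, 20]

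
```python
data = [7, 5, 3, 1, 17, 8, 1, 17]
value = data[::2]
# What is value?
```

data has length 8. The slice data[::2] selects indices [0, 2, 4, 6] (0->7, 2->3, 4->17, 6->1), giving [7, 3, 17, 1].

[7, 3, 17, 1]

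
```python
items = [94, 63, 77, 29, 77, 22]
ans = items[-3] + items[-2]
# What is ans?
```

items has length 6. Negative index -3 maps to positive index 6 + (-3) = 3. items[3] = 29.
items has length 6. Negative index -2 maps to positive index 6 + (-2) = 4. items[4] = 77.
Sum: 29 + 77 = 106.

106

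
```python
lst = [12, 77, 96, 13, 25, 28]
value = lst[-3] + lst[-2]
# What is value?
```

lst has length 6. Negative index -3 maps to positive index 6 + (-3) = 3. lst[3] = 13.
lst has length 6. Negative index -2 maps to positive index 6 + (-2) = 4. lst[4] = 25.
Sum: 13 + 25 = 38.

38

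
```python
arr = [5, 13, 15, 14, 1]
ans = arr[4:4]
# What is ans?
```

arr has length 5. The slice arr[4:4] resolves to an empty index range, so the result is [].

[]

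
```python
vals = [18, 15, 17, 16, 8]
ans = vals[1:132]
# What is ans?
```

vals has length 5. The slice vals[1:132] selects indices [1, 2, 3, 4] (1->15, 2->17, 3->16, 4->8), giving [15, 17, 16, 8].

[15, 17, 16, 8]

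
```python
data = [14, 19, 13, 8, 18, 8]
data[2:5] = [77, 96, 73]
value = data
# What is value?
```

data starts as [14, 19, 13, 8, 18, 8] (length 6). The slice data[2:5] covers indices [2, 3, 4] with values [13, 8, 18]. Replacing that slice with [77, 96, 73] (same length) produces [14, 19, 77, 96, 73, 8].

[14, 19, 77, 96, 73, 8]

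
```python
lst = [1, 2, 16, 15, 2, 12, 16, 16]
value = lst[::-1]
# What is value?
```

lst has length 8. The slice lst[::-1] selects indices [7, 6, 5, 4, 3, 2, 1, 0] (7->16, 6->16, 5->12, 4->2, 3->15, 2->16, 1->2, 0->1), giving [16, 16, 12, 2, 15, 16, 2, 1].

[16, 16, 12, 2, 15, 16, 2, 1]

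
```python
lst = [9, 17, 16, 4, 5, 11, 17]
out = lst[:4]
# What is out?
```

lst has length 7. The slice lst[:4] selects indices [0, 1, 2, 3] (0->9, 1->17, 2->16, 3->4), giving [9, 17, 16, 4].

[9, 17, 16, 4]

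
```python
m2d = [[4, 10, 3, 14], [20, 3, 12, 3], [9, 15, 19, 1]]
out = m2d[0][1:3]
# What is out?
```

m2d[0] = [4, 10, 3, 14]. m2d[0] has length 4. The slice m2d[0][1:3] selects indices [1, 2] (1->10, 2->3), giving [10, 3].

[10, 3]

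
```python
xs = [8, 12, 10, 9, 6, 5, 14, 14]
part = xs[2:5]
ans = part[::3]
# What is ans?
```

xs has length 8. The slice xs[2:5] selects indices [2, 3, 4] (2->10, 3->9, 4->6), giving [10, 9, 6]. So part = [10, 9, 6]. part has length 3. The slice part[::3] selects indices [0] (0->10), giving [10].

[10]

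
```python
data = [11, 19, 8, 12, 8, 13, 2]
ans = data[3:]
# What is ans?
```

data has length 7. The slice data[3:] selects indices [3, 4, 5, 6] (3->12, 4->8, 5->13, 6->2), giving [12, 8, 13, 2].

[12, 8, 13, 2]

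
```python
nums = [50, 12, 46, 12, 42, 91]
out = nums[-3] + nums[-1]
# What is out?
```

nums has length 6. Negative index -3 maps to positive index 6 + (-3) = 3. nums[3] = 12.
nums has length 6. Negative index -1 maps to positive index 6 + (-1) = 5. nums[5] = 91.
Sum: 12 + 91 = 103.

103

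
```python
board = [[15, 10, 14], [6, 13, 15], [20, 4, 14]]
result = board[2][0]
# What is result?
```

board[2] = [20, 4, 14]. Taking column 0 of that row yields 20.

20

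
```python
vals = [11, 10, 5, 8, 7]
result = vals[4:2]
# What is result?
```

vals has length 5. The slice vals[4:2] resolves to an empty index range, so the result is [].

[]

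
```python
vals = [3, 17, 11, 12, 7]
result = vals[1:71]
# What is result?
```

vals has length 5. The slice vals[1:71] selects indices [1, 2, 3, 4] (1->17, 2->11, 3->12, 4->7), giving [17, 11, 12, 7].

[17, 11, 12, 7]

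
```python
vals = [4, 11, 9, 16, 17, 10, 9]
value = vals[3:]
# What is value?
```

vals has length 7. The slice vals[3:] selects indices [3, 4, 5, 6] (3->16, 4->17, 5->10, 6->9), giving [16, 17, 10, 9].

[16, 17, 10, 9]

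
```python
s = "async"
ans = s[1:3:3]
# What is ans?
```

s has length 5. The slice s[1:3:3] selects indices [1] (1->'s'), giving 's'.

's'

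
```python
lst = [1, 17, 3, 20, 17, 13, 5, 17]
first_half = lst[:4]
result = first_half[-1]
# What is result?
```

lst has length 8. The slice lst[:4] selects indices [0, 1, 2, 3] (0->1, 1->17, 2->3, 3->20), giving [1, 17, 3, 20]. So first_half = [1, 17, 3, 20]. Then first_half[-1] = 20.

20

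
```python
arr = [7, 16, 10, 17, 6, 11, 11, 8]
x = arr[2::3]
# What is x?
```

arr has length 8. The slice arr[2::3] selects indices [2, 5] (2->10, 5->11), giving [10, 11].

[10, 11]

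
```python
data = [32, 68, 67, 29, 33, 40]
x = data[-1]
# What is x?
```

data has length 6. Negative index -1 maps to positive index 6 + (-1) = 5. data[5] = 40.

40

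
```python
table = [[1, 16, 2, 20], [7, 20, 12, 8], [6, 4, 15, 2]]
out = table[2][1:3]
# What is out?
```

table[2] = [6, 4, 15, 2]. table[2] has length 4. The slice table[2][1:3] selects indices [1, 2] (1->4, 2->15), giving [4, 15].

[4, 15]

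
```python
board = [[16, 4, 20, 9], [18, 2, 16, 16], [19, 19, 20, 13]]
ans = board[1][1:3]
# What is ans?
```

board[1] = [18, 2, 16, 16]. board[1] has length 4. The slice board[1][1:3] selects indices [1, 2] (1->2, 2->16), giving [2, 16].

[2, 16]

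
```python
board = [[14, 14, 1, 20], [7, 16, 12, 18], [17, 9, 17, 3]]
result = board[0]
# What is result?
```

board has 3 rows. Row 0 is [14, 14, 1, 20].

[14, 14, 1, 20]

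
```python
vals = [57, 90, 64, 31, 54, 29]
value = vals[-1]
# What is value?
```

vals has length 6. Negative index -1 maps to positive index 6 + (-1) = 5. vals[5] = 29.

29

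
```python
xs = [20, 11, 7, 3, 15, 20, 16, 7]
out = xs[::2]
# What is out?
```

xs has length 8. The slice xs[::2] selects indices [0, 2, 4, 6] (0->20, 2->7, 4->15, 6->16), giving [20, 7, 15, 16].

[20, 7, 15, 16]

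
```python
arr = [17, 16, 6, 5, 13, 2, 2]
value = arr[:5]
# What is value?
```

arr has length 7. The slice arr[:5] selects indices [0, 1, 2, 3, 4] (0->17, 1->16, 2->6, 3->5, 4->13), giving [17, 16, 6, 5, 13].

[17, 16, 6, 5, 13]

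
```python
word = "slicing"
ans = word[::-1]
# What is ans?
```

word has length 7. The slice word[::-1] selects indices [6, 5, 4, 3, 2, 1, 0] (6->'g', 5->'n', 4->'i', 3->'c', 2->'i', 1->'l', 0->'s'), giving 'gnicils'.

'gnicils'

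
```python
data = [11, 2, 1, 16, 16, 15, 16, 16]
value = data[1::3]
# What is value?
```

data has length 8. The slice data[1::3] selects indices [1, 4, 7] (1->2, 4->16, 7->16), giving [2, 16, 16].

[2, 16, 16]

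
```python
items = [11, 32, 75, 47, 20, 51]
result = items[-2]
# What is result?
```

items has length 6. Negative index -2 maps to positive index 6 + (-2) = 4. items[4] = 20.

20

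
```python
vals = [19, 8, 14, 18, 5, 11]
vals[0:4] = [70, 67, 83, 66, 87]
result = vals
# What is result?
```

vals starts as [19, 8, 14, 18, 5, 11] (length 6). The slice vals[0:4] covers indices [0, 1, 2, 3] with values [19, 8, 14, 18]. Replacing that slice with [70, 67, 83, 66, 87] (different length) produces [70, 67, 83, 66, 87, 5, 11].

[70, 67, 83, 66, 87, 5, 11]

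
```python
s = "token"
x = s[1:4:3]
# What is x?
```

s has length 5. The slice s[1:4:3] selects indices [1] (1->'o'), giving 'o'.

'o'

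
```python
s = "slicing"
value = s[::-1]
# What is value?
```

s has length 7. The slice s[::-1] selects indices [6, 5, 4, 3, 2, 1, 0] (6->'g', 5->'n', 4->'i', 3->'c', 2->'i', 1->'l', 0->'s'), giving 'gnicils'.

'gnicils'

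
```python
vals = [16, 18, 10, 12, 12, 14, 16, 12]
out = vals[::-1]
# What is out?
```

vals has length 8. The slice vals[::-1] selects indices [7, 6, 5, 4, 3, 2, 1, 0] (7->12, 6->16, 5->14, 4->12, 3->12, 2->10, 1->18, 0->16), giving [12, 16, 14, 12, 12, 10, 18, 16].

[12, 16, 14, 12, 12, 10, 18, 16]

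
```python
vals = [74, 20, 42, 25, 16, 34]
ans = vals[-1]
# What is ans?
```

vals has length 6. Negative index -1 maps to positive index 6 + (-1) = 5. vals[5] = 34.

34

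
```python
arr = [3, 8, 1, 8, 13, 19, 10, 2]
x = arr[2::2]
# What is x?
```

arr has length 8. The slice arr[2::2] selects indices [2, 4, 6] (2->1, 4->13, 6->10), giving [1, 13, 10].

[1, 13, 10]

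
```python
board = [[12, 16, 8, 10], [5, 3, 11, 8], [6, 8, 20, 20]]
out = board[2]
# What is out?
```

board has 3 rows. Row 2 is [6, 8, 20, 20].

[6, 8, 20, 20]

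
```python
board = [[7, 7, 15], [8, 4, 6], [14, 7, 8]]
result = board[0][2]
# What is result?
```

board[0] = [7, 7, 15]. Taking column 2 of that row yields 15.

15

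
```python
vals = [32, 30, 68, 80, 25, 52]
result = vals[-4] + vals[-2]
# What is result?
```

vals has length 6. Negative index -4 maps to positive index 6 + (-4) = 2. vals[2] = 68.
vals has length 6. Negative index -2 maps to positive index 6 + (-2) = 4. vals[4] = 25.
Sum: 68 + 25 = 93.

93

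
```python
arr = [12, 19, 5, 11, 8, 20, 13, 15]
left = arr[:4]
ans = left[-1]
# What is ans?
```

arr has length 8. The slice arr[:4] selects indices [0, 1, 2, 3] (0->12, 1->19, 2->5, 3->11), giving [12, 19, 5, 11]. So left = [12, 19, 5, 11]. Then left[-1] = 11.

11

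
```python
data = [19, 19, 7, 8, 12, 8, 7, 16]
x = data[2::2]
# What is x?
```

data has length 8. The slice data[2::2] selects indices [2, 4, 6] (2->7, 4->12, 6->7), giving [7, 12, 7].

[7, 12, 7]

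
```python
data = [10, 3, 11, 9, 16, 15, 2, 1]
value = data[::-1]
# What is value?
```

data has length 8. The slice data[::-1] selects indices [7, 6, 5, 4, 3, 2, 1, 0] (7->1, 6->2, 5->15, 4->16, 3->9, 2->11, 1->3, 0->10), giving [1, 2, 15, 16, 9, 11, 3, 10].

[1, 2, 15, 16, 9, 11, 3, 10]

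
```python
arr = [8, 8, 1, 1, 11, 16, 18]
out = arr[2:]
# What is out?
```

arr has length 7. The slice arr[2:] selects indices [2, 3, 4, 5, 6] (2->1, 3->1, 4->11, 5->16, 6->18), giving [1, 1, 11, 16, 18].

[1, 1, 11, 16, 18]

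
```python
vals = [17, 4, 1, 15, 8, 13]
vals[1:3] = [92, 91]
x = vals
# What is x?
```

vals starts as [17, 4, 1, 15, 8, 13] (length 6). The slice vals[1:3] covers indices [1, 2] with values [4, 1]. Replacing that slice with [92, 91] (same length) produces [17, 92, 91, 15, 8, 13].

[17, 92, 91, 15, 8, 13]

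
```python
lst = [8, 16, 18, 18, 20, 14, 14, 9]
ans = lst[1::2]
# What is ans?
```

lst has length 8. The slice lst[1::2] selects indices [1, 3, 5, 7] (1->16, 3->18, 5->14, 7->9), giving [16, 18, 14, 9].

[16, 18, 14, 9]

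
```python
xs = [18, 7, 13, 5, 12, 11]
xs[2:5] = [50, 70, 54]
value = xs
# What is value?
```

xs starts as [18, 7, 13, 5, 12, 11] (length 6). The slice xs[2:5] covers indices [2, 3, 4] with values [13, 5, 12]. Replacing that slice with [50, 70, 54] (same length) produces [18, 7, 50, 70, 54, 11].

[18, 7, 50, 70, 54, 11]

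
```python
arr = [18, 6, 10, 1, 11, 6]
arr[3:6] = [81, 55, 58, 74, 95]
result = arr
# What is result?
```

arr starts as [18, 6, 10, 1, 11, 6] (length 6). The slice arr[3:6] covers indices [3, 4, 5] with values [1, 11, 6]. Replacing that slice with [81, 55, 58, 74, 95] (different length) produces [18, 6, 10, 81, 55, 58, 74, 95].

[18, 6, 10, 81, 55, 58, 74, 95]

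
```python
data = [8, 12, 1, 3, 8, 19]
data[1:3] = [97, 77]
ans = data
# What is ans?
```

data starts as [8, 12, 1, 3, 8, 19] (length 6). The slice data[1:3] covers indices [1, 2] with values [12, 1]. Replacing that slice with [97, 77] (same length) produces [8, 97, 77, 3, 8, 19].

[8, 97, 77, 3, 8, 19]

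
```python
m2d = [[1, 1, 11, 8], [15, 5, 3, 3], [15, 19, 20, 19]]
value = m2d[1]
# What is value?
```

m2d has 3 rows. Row 1 is [15, 5, 3, 3].

[15, 5, 3, 3]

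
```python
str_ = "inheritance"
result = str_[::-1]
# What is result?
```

str_ has length 11. The slice str_[::-1] selects indices [10, 9, 8, 7, 6, 5, 4, 3, 2, 1, 0] (10->'e', 9->'c', 8->'n', 7->'a', 6->'t', 5->'i', 4->'r', 3->'e', 2->'h', 1->'n', 0->'i'), giving 'ecnatirehni'.

'ecnatirehni'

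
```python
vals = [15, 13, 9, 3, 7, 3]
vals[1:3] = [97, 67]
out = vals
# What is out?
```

vals starts as [15, 13, 9, 3, 7, 3] (length 6). The slice vals[1:3] covers indices [1, 2] with values [13, 9]. Replacing that slice with [97, 67] (same length) produces [15, 97, 67, 3, 7, 3].

[15, 97, 67, 3, 7, 3]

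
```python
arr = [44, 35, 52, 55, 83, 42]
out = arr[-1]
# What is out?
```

arr has length 6. Negative index -1 maps to positive index 6 + (-1) = 5. arr[5] = 42.

42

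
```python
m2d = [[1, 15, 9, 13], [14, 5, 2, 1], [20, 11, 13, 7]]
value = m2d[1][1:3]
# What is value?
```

m2d[1] = [14, 5, 2, 1]. m2d[1] has length 4. The slice m2d[1][1:3] selects indices [1, 2] (1->5, 2->2), giving [5, 2].

[5, 2]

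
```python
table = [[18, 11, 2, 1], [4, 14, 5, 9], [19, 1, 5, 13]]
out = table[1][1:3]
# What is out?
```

table[1] = [4, 14, 5, 9]. table[1] has length 4. The slice table[1][1:3] selects indices [1, 2] (1->14, 2->5), giving [14, 5].

[14, 5]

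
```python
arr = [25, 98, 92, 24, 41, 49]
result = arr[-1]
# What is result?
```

arr has length 6. Negative index -1 maps to positive index 6 + (-1) = 5. arr[5] = 49.

49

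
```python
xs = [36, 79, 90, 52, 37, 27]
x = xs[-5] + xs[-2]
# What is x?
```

xs has length 6. Negative index -5 maps to positive index 6 + (-5) = 1. xs[1] = 79.
xs has length 6. Negative index -2 maps to positive index 6 + (-2) = 4. xs[4] = 37.
Sum: 79 + 37 = 116.

116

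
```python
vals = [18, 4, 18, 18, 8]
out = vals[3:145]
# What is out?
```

vals has length 5. The slice vals[3:145] selects indices [3, 4] (3->18, 4->8), giving [18, 8].

[18, 8]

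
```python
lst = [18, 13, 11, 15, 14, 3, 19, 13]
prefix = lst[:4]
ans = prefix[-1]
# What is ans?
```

lst has length 8. The slice lst[:4] selects indices [0, 1, 2, 3] (0->18, 1->13, 2->11, 3->15), giving [18, 13, 11, 15]. So prefix = [18, 13, 11, 15]. Then prefix[-1] = 15.

15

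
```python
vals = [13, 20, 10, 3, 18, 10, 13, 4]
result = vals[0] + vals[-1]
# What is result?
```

vals has length 8. vals[0] = 13.
vals has length 8. Negative index -1 maps to positive index 8 + (-1) = 7. vals[7] = 4.
Sum: 13 + 4 = 17.

17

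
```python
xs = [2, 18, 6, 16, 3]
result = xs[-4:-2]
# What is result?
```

xs has length 5. The slice xs[-4:-2] selects indices [1, 2] (1->18, 2->6), giving [18, 6].

[18, 6]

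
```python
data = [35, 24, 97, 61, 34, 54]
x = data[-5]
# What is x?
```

data has length 6. Negative index -5 maps to positive index 6 + (-5) = 1. data[1] = 24.

24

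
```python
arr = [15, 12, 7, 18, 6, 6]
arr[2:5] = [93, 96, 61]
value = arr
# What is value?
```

arr starts as [15, 12, 7, 18, 6, 6] (length 6). The slice arr[2:5] covers indices [2, 3, 4] with values [7, 18, 6]. Replacing that slice with [93, 96, 61] (same length) produces [15, 12, 93, 96, 61, 6].

[15, 12, 93, 96, 61, 6]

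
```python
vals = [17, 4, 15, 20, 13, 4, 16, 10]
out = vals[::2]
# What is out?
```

vals has length 8. The slice vals[::2] selects indices [0, 2, 4, 6] (0->17, 2->15, 4->13, 6->16), giving [17, 15, 13, 16].

[17, 15, 13, 16]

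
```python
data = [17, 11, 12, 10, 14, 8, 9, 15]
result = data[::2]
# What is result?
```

data has length 8. The slice data[::2] selects indices [0, 2, 4, 6] (0->17, 2->12, 4->14, 6->9), giving [17, 12, 14, 9].

[17, 12, 14, 9]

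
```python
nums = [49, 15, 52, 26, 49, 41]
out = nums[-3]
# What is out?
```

nums has length 6. Negative index -3 maps to positive index 6 + (-3) = 3. nums[3] = 26.

26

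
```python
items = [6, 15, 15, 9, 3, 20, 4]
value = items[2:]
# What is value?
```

items has length 7. The slice items[2:] selects indices [2, 3, 4, 5, 6] (2->15, 3->9, 4->3, 5->20, 6->4), giving [15, 9, 3, 20, 4].

[15, 9, 3, 20, 4]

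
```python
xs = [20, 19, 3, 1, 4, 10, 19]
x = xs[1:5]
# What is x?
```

xs has length 7. The slice xs[1:5] selects indices [1, 2, 3, 4] (1->19, 2->3, 3->1, 4->4), giving [19, 3, 1, 4].

[19, 3, 1, 4]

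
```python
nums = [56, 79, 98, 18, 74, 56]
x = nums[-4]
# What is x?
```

nums has length 6. Negative index -4 maps to positive index 6 + (-4) = 2. nums[2] = 98.

98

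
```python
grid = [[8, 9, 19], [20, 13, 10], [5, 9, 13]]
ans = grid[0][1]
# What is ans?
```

grid[0] = [8, 9, 19]. Taking column 1 of that row yields 9.

9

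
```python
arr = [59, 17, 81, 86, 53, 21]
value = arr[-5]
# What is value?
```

arr has length 6. Negative index -5 maps to positive index 6 + (-5) = 1. arr[1] = 17.

17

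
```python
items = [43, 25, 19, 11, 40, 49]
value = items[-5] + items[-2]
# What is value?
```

items has length 6. Negative index -5 maps to positive index 6 + (-5) = 1. items[1] = 25.
items has length 6. Negative index -2 maps to positive index 6 + (-2) = 4. items[4] = 40.
Sum: 25 + 40 = 65.

65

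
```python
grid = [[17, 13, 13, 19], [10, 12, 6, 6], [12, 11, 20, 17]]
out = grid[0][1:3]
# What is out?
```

grid[0] = [17, 13, 13, 19]. grid[0] has length 4. The slice grid[0][1:3] selects indices [1, 2] (1->13, 2->13), giving [13, 13].

[13, 13]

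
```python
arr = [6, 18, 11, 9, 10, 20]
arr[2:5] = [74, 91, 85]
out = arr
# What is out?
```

arr starts as [6, 18, 11, 9, 10, 20] (length 6). The slice arr[2:5] covers indices [2, 3, 4] with values [11, 9, 10]. Replacing that slice with [74, 91, 85] (same length) produces [6, 18, 74, 91, 85, 20].

[6, 18, 74, 91, 85, 20]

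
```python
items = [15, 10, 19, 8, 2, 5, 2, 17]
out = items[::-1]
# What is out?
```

items has length 8. The slice items[::-1] selects indices [7, 6, 5, 4, 3, 2, 1, 0] (7->17, 6->2, 5->5, 4->2, 3->8, 2->19, 1->10, 0->15), giving [17, 2, 5, 2, 8, 19, 10, 15].

[17, 2, 5, 2, 8, 19, 10, 15]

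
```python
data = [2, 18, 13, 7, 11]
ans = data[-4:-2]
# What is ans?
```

data has length 5. The slice data[-4:-2] selects indices [1, 2] (1->18, 2->13), giving [18, 13].

[18, 13]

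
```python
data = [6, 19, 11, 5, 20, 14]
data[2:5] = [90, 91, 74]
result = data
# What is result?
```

data starts as [6, 19, 11, 5, 20, 14] (length 6). The slice data[2:5] covers indices [2, 3, 4] with values [11, 5, 20]. Replacing that slice with [90, 91, 74] (same length) produces [6, 19, 90, 91, 74, 14].

[6, 19, 90, 91, 74, 14]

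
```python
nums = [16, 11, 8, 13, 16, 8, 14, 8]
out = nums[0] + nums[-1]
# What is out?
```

nums has length 8. nums[0] = 16.
nums has length 8. Negative index -1 maps to positive index 8 + (-1) = 7. nums[7] = 8.
Sum: 16 + 8 = 24.

24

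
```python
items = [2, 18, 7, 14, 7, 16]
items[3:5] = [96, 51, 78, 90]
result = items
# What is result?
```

items starts as [2, 18, 7, 14, 7, 16] (length 6). The slice items[3:5] covers indices [3, 4] with values [14, 7]. Replacing that slice with [96, 51, 78, 90] (different length) produces [2, 18, 7, 96, 51, 78, 90, 16].

[2, 18, 7, 96, 51, 78, 90, 16]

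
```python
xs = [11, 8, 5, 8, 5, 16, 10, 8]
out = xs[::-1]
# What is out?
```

xs has length 8. The slice xs[::-1] selects indices [7, 6, 5, 4, 3, 2, 1, 0] (7->8, 6->10, 5->16, 4->5, 3->8, 2->5, 1->8, 0->11), giving [8, 10, 16, 5, 8, 5, 8, 11].

[8, 10, 16, 5, 8, 5, 8, 11]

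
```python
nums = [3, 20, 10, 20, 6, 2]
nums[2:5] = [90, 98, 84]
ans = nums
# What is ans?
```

nums starts as [3, 20, 10, 20, 6, 2] (length 6). The slice nums[2:5] covers indices [2, 3, 4] with values [10, 20, 6]. Replacing that slice with [90, 98, 84] (same length) produces [3, 20, 90, 98, 84, 2].

[3, 20, 90, 98, 84, 2]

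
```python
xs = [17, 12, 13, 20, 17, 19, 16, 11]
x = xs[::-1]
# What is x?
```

xs has length 8. The slice xs[::-1] selects indices [7, 6, 5, 4, 3, 2, 1, 0] (7->11, 6->16, 5->19, 4->17, 3->20, 2->13, 1->12, 0->17), giving [11, 16, 19, 17, 20, 13, 12, 17].

[11, 16, 19, 17, 20, 13, 12, 17]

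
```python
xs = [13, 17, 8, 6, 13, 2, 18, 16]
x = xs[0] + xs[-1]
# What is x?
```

xs has length 8. xs[0] = 13.
xs has length 8. Negative index -1 maps to positive index 8 + (-1) = 7. xs[7] = 16.
Sum: 13 + 16 = 29.

29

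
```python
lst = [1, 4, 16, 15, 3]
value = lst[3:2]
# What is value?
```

lst has length 5. The slice lst[3:2] resolves to an empty index range, so the result is [].

[]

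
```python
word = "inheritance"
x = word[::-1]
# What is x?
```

word has length 11. The slice word[::-1] selects indices [10, 9, 8, 7, 6, 5, 4, 3, 2, 1, 0] (10->'e', 9->'c', 8->'n', 7->'a', 6->'t', 5->'i', 4->'r', 3->'e', 2->'h', 1->'n', 0->'i'), giving 'ecnatirehni'.

'ecnatirehni'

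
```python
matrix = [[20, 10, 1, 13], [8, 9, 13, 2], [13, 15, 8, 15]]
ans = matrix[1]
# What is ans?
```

matrix has 3 rows. Row 1 is [8, 9, 13, 2].

[8, 9, 13, 2]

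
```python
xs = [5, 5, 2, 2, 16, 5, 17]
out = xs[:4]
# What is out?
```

xs has length 7. The slice xs[:4] selects indices [0, 1, 2, 3] (0->5, 1->5, 2->2, 3->2), giving [5, 5, 2, 2].

[5, 5, 2, 2]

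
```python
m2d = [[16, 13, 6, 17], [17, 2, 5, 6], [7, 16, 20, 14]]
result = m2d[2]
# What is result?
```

m2d has 3 rows. Row 2 is [7, 16, 20, 14].

[7, 16, 20, 14]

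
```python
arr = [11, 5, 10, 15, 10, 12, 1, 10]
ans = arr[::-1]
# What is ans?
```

arr has length 8. The slice arr[::-1] selects indices [7, 6, 5, 4, 3, 2, 1, 0] (7->10, 6->1, 5->12, 4->10, 3->15, 2->10, 1->5, 0->11), giving [10, 1, 12, 10, 15, 10, 5, 11].

[10, 1, 12, 10, 15, 10, 5, 11]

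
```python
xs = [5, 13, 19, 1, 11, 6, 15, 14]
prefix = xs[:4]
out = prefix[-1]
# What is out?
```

xs has length 8. The slice xs[:4] selects indices [0, 1, 2, 3] (0->5, 1->13, 2->19, 3->1), giving [5, 13, 19, 1]. So prefix = [5, 13, 19, 1]. Then prefix[-1] = 1.

1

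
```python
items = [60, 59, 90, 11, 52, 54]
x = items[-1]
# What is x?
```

items has length 6. Negative index -1 maps to positive index 6 + (-1) = 5. items[5] = 54.

54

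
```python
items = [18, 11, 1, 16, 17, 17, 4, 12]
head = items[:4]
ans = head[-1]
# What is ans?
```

items has length 8. The slice items[:4] selects indices [0, 1, 2, 3] (0->18, 1->11, 2->1, 3->16), giving [18, 11, 1, 16]. So head = [18, 11, 1, 16]. Then head[-1] = 16.

16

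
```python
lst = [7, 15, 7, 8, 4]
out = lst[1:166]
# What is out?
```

lst has length 5. The slice lst[1:166] selects indices [1, 2, 3, 4] (1->15, 2->7, 3->8, 4->4), giving [15, 7, 8, 4].

[15, 7, 8, 4]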